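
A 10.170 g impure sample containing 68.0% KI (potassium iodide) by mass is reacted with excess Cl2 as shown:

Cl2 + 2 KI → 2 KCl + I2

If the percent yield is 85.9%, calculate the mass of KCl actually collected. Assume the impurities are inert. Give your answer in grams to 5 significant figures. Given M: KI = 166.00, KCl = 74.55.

Pure KI available = 10.170 g × 0.680 = 6.91560 g.
n(KI) = 6.91560 g / 166.00 g/mol = 0.0416602 mol.
From the equation the KI:KCl mole ratio is 2:2, so n(KCl) = 0.0416602 × 2/2 = 0.0416602 mol.
Mass of KCl = 0.0416602 mol × 74.55 g/mol = 3.10577 g.
Actual mass collected = 3.10577 g × 0.859 = 2.66786 g.

2.6679 g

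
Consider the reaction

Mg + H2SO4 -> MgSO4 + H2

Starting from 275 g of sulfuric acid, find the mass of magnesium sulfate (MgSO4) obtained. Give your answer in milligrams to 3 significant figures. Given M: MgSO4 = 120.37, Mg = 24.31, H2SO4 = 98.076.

n(H2SO4) = 275.0 g / 98.076 g/mol = 2.804 mol.
From the equation the H2SO4:MgSO4 mole ratio is 1:1, so n(MgSO4) = 2.804 × 1/1 = 2.804 mol.
Mass of MgSO4 = 2.804 mol × 120.37 g/mol = 337.5 g.
Converting to mg: 337.5 g = 338000 mg.

338000 mg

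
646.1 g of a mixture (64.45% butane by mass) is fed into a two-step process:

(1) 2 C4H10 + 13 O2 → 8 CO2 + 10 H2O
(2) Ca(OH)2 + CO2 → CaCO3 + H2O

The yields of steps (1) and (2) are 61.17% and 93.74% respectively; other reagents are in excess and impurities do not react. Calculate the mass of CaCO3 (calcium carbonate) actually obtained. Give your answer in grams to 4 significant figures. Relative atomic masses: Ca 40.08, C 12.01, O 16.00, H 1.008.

1645 g

Pure C4H10 = 646.1 × 0.6445 = 416.41 g.
M(C4H10) = 4(12.01) + 10(1.008) = 58.12 g/mol.
M(CaCO3) = 40.08 + 12.01 + 3(16.00) = 100.09 g/mol.
n(C4H10) = 416.41 / 58.12 = 7.1647 mol.
Step 1 (C4H10:CO2 = 2:8): theoretical n(CO2) = 28.659 mol; at 61.17% yield, n(CO2) = 17.531 mol.
Step 2 (CO2:CaCO3 = 1:1): theoretical n(CaCO3) = 17.531 mol, so theoretical mass = 17.531 × 100.09 = 1754.6 g.
At 93.74% yield, actual mass of CaCO3 = 1754.6 × 0.9374 = 1644.8 g.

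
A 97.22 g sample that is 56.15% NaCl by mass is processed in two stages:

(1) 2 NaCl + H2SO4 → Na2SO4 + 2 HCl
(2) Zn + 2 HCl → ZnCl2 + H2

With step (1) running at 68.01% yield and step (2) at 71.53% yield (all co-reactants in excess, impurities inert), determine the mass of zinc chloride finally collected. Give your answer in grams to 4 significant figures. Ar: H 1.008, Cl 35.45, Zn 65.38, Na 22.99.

30.96 g

Pure NaCl = 97.22 × 0.5615 = 54.589 g.
M(NaCl) = 22.99 + 35.45 = 58.44 g/mol.
M(ZnCl2) = 65.38 + 2(35.45) = 136.28 g/mol.
n(NaCl) = 54.589 / 58.44 = 0.93410 mol.
Step 1 (NaCl:HCl = 2:2): theoretical n(HCl) = 0.93410 mol; at 68.01% yield, n(HCl) = 0.63528 mol.
Step 2 (HCl:ZnCl2 = 2:1): theoretical n(ZnCl2) = 0.31764 mol, so theoretical mass = 0.31764 × 136.28 = 43.288 g.
At 71.53% yield, actual mass of ZnCl2 = 43.288 × 0.7153 = 30.964 g.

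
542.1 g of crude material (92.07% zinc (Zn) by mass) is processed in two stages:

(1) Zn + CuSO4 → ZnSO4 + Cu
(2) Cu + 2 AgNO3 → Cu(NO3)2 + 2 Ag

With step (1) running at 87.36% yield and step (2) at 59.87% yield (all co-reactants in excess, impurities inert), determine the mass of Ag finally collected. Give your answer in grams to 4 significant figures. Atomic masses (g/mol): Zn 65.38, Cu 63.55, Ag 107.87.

Pure Zn = 542.1 × 0.9207 = 499.11 g.
M(Zn) = 65.38 g/mol.
M(Ag) = 107.87 g/mol.
n(Zn) = 499.11 / 65.38 = 7.6340 mol.
Step 1 (Zn:Cu = 1:1): theoretical n(Cu) = 7.6340 mol; at 87.36% yield, n(Cu) = 6.6691 mol.
Step 2 (Cu:Ag = 1:2): theoretical n(Ag) = 13.338 mol, so theoretical mass = 13.338 × 107.87 = 1438.8 g.
At 59.87% yield, actual mass of Ag = 1438.8 × 0.5987 = 861.40 g.

861.4 g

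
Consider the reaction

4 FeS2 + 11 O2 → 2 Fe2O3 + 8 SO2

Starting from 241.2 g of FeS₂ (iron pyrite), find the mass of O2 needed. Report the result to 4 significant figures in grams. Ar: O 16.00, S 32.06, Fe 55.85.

176.9 g

M(FeS2) = 55.85 + 2(32.06) = 119.97 g/mol.
M(O2) = 2(16.00) = 32.00 g/mol.
n(FeS2) = 241.20 g / 119.97 g/mol = 2.0105 mol.
From the equation the FeS2:O2 mole ratio is 4:11, so n(O2) = 2.0105 × 11/4 = 5.5289 mol.
Mass of O2 = 5.5289 mol × 32.00 g/mol = 176.92 g.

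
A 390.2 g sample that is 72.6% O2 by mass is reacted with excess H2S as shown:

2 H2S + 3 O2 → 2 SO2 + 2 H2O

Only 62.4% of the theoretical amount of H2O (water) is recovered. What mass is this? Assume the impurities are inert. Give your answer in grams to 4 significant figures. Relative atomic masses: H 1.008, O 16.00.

Pure O2 available = 390.2 g × 0.726 = 283.29 g.
M(O2) = 2(16.00) = 32.00 g/mol.
M(H2O) = 2(1.008) + 16.00 = 18.016 g/mol.
n(O2) = 283.29 g / 32.00 g/mol = 8.8527 mol.
From the equation the O2:H2O mole ratio is 3:2, so n(H2O) = 8.8527 × 2/3 = 5.9018 mol.
Mass of H2O = 5.9018 mol × 18.016 g/mol = 106.33 g.
Actual mass collected = 106.33 g × 0.624 = 66.348 g.

66.35 g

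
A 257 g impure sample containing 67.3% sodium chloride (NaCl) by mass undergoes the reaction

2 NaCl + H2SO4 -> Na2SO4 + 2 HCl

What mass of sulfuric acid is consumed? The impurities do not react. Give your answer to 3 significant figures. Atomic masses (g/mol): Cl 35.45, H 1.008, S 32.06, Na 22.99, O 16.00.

Mass of pure NaCl = 257 g × 0.673 = 173.0 g.
M(NaCl) = 22.99 + 35.45 = 58.44 g/mol.
M(H2SO4) = 2(1.008) + 32.06 + 4(16.00) = 98.076 g/mol.
n(NaCl) = 173.0 g / 58.44 g/mol = 2.960 mol.
From the equation the NaCl:H2SO4 mole ratio is 2:1, so n(H2SO4) = 2.960 × 1/2 = 1.480 mol.
Mass of H2SO4 = 1.480 mol × 98.076 g/mol = 145.1 g.

145 g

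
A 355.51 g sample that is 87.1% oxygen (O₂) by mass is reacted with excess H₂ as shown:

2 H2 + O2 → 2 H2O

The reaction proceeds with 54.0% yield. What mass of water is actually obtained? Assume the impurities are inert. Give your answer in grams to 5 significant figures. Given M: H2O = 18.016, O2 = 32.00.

Pure O2 available = 355.51 g × 0.871 = 309.649 g.
n(O2) = 309.649 g / 32.00 g/mol = 9.67654 mol.
From the equation the O2:H2O mole ratio is 1:2, so n(H2O) = 9.67654 × 2/1 = 19.3531 mol.
Mass of H2O = 19.3531 mol × 18.016 g/mol = 348.665 g.
Actual mass collected = 348.665 g × 0.540 = 188.279 g.

188.28 g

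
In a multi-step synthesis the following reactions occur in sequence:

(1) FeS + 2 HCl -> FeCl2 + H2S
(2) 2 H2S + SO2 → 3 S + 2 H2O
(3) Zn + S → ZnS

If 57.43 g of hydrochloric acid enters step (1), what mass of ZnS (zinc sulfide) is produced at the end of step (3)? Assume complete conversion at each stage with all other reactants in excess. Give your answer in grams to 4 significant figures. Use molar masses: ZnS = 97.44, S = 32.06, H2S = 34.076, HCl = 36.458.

115.1 g

n(HCl) = 57.43 / 36.458 = 1.5752 mol.
Reaction (1): HCl→H2S ratio 2:1 ⇒ n(H2S) = 0.78762 mol.
Reaction (2): H2S→S ratio 2:3 ⇒ n(S) = 1.1814 mol.
Reaction (3): S→ZnS ratio 1:1 ⇒ n(ZnS) = 1.1814 mol.
Mass of ZnS = 1.1814 × 97.44 = 115.12 g.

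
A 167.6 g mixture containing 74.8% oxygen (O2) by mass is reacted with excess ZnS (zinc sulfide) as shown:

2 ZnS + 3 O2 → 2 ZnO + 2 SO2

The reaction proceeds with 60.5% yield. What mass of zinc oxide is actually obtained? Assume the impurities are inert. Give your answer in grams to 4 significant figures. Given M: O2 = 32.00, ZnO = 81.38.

Pure O2 available = 167.6 g × 0.748 = 125.36 g.
n(O2) = 125.36 g / 32.00 g/mol = 3.9177 mol.
From the equation the O2:ZnO mole ratio is 3:2, so n(ZnO) = 3.9177 × 2/3 = 2.6118 mol.
Mass of ZnO = 2.6118 mol × 81.38 g/mol = 212.55 g.
Actual mass collected = 212.55 g × 0.605 = 128.59 g.

128.6 g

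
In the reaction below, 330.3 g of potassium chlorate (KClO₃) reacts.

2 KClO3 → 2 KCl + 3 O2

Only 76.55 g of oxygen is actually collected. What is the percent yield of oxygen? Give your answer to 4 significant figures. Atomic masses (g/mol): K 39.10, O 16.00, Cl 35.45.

M(KClO3) = 39.10 + 35.45 + 3(16.00) = 122.55 g/mol.
M(O2) = 2(16.00) = 32.00 g/mol.
n(KClO3) = 330.30 g / 122.55 g/mol = 2.6952 mol.
From the equation the KClO3:O2 mole ratio is 2:3, so n(O2) = 2.6952 × 3/2 = 4.0428 mol.
Mass of O2 = 4.0428 mol × 32.00 g/mol = 129.37 g.
This is the theoretical yield. Percent yield = 76.55 g / 129.37 g × 100% = 59.171%.

59.17 %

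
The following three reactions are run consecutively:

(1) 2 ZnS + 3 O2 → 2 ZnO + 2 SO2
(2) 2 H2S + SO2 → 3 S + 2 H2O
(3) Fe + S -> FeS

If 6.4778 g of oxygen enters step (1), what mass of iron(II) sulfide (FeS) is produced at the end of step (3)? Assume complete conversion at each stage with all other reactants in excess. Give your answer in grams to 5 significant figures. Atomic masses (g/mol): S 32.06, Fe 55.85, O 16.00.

35.591 g

M(O2) = 2(16.00) = 32.00 g/mol.
M(FeS) = 55.85 + 32.06 = 87.91 g/mol.
n(O2) = 6.4778 / 32.00 = 0.202431 mol.
Reaction (1): O2→SO2 ratio 3:2 ⇒ n(SO2) = 0.134954 mol.
Reaction (2): SO2→S ratio 1:3 ⇒ n(S) = 0.404863 mol.
Reaction (3): S→FeS ratio 1:1 ⇒ n(FeS) = 0.404863 mol.
Mass of FeS = 0.404863 × 87.91 = 35.5915 g.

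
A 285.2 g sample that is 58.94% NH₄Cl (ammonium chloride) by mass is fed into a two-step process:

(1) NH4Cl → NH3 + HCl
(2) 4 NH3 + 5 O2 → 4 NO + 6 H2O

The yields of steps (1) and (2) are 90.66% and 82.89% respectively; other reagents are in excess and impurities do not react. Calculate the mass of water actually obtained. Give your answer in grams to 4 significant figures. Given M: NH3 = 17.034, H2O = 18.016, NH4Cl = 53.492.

Pure NH4Cl = 285.2 × 0.5894 = 168.10 g.
n(NH4Cl) = 168.10 / 53.492 = 3.1425 mol.
Step 1 (NH4Cl:NH3 = 1:1): theoretical n(NH3) = 3.1425 mol; at 90.66% yield, n(NH3) = 2.8490 mol.
Step 2 (NH3:H2O = 4:6): theoretical n(H2O) = 4.2734 mol, so theoretical mass = 4.2734 × 18.016 = 76.990 g.
At 82.89% yield, actual mass of H2O = 76.990 × 0.8289 = 63.817 g.

63.82 g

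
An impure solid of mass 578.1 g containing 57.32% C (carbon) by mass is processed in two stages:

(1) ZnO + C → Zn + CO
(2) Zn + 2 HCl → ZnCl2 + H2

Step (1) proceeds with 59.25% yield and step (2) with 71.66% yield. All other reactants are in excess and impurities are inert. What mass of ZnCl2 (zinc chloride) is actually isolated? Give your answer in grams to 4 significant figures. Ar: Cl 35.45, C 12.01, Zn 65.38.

Pure C = 578.1 × 0.5732 = 331.37 g.
M(C) = 12.01 g/mol.
M(ZnCl2) = 65.38 + 2(35.45) = 136.28 g/mol.
n(C) = 331.37 / 12.01 = 27.591 mol.
Step 1 (C:Zn = 1:1): theoretical n(Zn) = 27.591 mol; at 59.25% yield, n(Zn) = 16.348 mol.
Step 2 (Zn:ZnCl2 = 1:1): theoretical n(ZnCl2) = 16.348 mol, so theoretical mass = 16.348 × 136.28 = 2227.9 g.
At 71.66% yield, actual mass of ZnCl2 = 2227.9 × 0.7166 = 1596.5 g.

1596 g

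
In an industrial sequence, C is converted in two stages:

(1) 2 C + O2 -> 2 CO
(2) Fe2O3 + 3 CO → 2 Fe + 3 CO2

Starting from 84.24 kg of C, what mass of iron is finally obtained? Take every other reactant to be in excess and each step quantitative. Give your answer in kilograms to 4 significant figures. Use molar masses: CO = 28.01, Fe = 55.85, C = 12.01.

84.24 kg = 84240 g.
n(C) = 84240 / 12.01 = 7014.2 mol.
Step 1 gives a 2:2 ratio of C to CO, so n(CO) = 7014.2 mol.
In step 2 the CO:Fe ratio is 3:2, so n(Fe) = 4676.1 mol.
Mass of Fe = 4676.1 × 55.85 = 261160 g = 261.2 kg.

261.2 kg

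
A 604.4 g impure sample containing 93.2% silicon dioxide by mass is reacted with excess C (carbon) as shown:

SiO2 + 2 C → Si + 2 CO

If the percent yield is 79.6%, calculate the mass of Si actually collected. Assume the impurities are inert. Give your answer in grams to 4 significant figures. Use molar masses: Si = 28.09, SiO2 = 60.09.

209.6 g

Pure SiO2 available = 604.4 g × 0.932 = 563.30 g.
n(SiO2) = 563.30 g / 60.09 g/mol = 9.3743 mol.
From the equation the SiO2:Si mole ratio is 1:1, so n(Si) = 9.3743 × 1/1 = 9.3743 mol.
Mass of Si = 9.3743 mol × 28.09 g/mol = 263.32 g.
Actual mass collected = 263.32 g × 0.796 = 209.61 g.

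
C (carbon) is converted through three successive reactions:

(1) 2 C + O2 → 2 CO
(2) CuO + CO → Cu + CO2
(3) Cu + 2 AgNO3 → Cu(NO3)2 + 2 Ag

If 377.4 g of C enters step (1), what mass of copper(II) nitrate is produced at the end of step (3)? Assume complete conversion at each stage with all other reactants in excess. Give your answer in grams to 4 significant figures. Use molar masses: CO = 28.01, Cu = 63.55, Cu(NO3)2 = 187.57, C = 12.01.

5894 g

n(C) = 377.4 / 12.01 = 31.424 mol.
Reaction (1): C→CO ratio 2:2 ⇒ n(CO) = 31.424 mol.
Reaction (2): CO→Cu ratio 1:1 ⇒ n(Cu) = 31.424 mol.
Reaction (3): Cu→Cu(NO3)2 ratio 1:1 ⇒ n(Cu(NO3)2) = 31.424 mol.
Mass of Cu(NO3)2 = 31.424 × 187.57 = 5894.2 g.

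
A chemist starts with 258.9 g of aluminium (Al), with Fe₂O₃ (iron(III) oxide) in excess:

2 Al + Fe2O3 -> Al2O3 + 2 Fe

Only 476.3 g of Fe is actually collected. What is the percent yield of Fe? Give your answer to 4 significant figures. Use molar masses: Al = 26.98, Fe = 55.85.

88.87 %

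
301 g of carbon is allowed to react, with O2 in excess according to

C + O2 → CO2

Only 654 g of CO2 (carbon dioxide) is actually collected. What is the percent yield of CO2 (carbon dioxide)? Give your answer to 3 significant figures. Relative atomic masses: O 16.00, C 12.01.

M(C) = 12.01 g/mol.
M(CO2) = 12.01 + 2(16.00) = 44.01 g/mol.
n(C) = 301.0 g / 12.01 g/mol = 25.06 mol.
From the equation the C:CO2 mole ratio is 1:1, so n(CO2) = 25.06 × 1/1 = 25.06 mol.
Mass of CO2 = 25.06 mol × 44.01 g/mol = 1103 g.
This is the theoretical yield. Percent yield = 654 g / 1103 g × 100% = 59.29%.

59.3 %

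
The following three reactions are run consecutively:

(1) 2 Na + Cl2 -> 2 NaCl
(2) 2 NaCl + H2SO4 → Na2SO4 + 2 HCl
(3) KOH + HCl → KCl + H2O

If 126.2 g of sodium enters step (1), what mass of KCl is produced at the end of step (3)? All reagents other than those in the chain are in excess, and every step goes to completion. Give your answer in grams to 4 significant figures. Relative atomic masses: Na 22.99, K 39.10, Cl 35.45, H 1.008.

M(Na) = 22.99 g/mol.
M(KCl) = 39.10 + 35.45 = 74.55 g/mol.
n(Na) = 126.2 / 22.99 = 5.4893 mol.
Reaction (1): Na→NaCl ratio 2:2 ⇒ n(NaCl) = 5.4893 mol.
Reaction (2): NaCl→HCl ratio 2:2 ⇒ n(HCl) = 5.4893 mol.
Reaction (3): HCl→KCl ratio 1:1 ⇒ n(KCl) = 5.4893 mol.
Mass of KCl = 5.4893 × 74.55 = 409.23 g.

409.2 g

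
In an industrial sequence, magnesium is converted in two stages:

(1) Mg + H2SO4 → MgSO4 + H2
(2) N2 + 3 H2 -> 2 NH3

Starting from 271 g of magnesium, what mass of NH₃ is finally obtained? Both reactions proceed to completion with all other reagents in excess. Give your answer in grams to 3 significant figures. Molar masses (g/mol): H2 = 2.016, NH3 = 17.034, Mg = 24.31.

127 g

n(Mg) = 271.0 / 24.31 = 11.15 mol.
Step 1 gives a 1:1 ratio of Mg to H2, so n(H2) = 11.15 mol.
In step 2 the H2:NH3 ratio is 3:2, so n(NH3) = 7.432 mol.
Mass of NH3 = 7.432 × 17.034 = 126.6 g.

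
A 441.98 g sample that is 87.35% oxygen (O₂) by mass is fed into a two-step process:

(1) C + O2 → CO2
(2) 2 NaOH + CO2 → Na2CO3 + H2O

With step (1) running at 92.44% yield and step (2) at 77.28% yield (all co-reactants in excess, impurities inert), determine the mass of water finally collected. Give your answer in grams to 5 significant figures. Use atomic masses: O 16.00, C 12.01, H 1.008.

Pure O2 = 441.98 × 0.8735 = 386.070 g.
M(O2) = 2(16.00) = 32.00 g/mol.
M(H2O) = 2(1.008) + 16.00 = 18.016 g/mol.
n(O2) = 386.070 / 32.00 = 12.0647 mol.
Step 1 (O2:CO2 = 1:1): theoretical n(CO2) = 12.0647 mol; at 92.44% yield, n(CO2) = 11.1526 mol.
Step 2 (CO2:H2O = 1:1): theoretical n(H2O) = 11.1526 mol, so theoretical mass = 11.1526 × 18.016 = 200.925 g.
At 77.28% yield, actual mass of H2O = 200.925 × 0.7728 = 155.275 g.

155.27 g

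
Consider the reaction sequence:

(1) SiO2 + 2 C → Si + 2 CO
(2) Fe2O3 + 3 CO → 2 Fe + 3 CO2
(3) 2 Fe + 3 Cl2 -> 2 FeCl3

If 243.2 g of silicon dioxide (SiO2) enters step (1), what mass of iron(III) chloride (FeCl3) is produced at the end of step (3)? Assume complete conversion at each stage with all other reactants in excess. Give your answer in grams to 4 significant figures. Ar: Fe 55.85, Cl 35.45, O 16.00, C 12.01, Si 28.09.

M(SiO2) = 28.09 + 2(16.00) = 60.09 g/mol.
M(FeCl3) = 55.85 + 3(35.45) = 162.20 g/mol.
n(SiO2) = 243.2 / 60.09 = 4.0473 mol.
Reaction (1): SiO2→CO ratio 1:2 ⇒ n(CO) = 8.0945 mol.
Reaction (2): CO→Fe ratio 3:2 ⇒ n(Fe) = 5.3963 mol.
Reaction (3): Fe→FeCl3 ratio 2:2 ⇒ n(FeCl3) = 5.3963 mol.
Mass of FeCl3 = 5.3963 × 162.20 = 875.29 g.

875.3 g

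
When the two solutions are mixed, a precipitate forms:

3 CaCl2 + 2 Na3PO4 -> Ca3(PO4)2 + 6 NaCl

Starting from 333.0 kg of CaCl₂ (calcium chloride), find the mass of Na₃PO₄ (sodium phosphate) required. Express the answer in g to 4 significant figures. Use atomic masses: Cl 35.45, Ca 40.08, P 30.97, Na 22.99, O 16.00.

327900 g

M(CaCl2) = 40.08 + 2(35.45) = 110.98 g/mol.
M(Na3PO4) = 3(22.99) + 30.97 + 4(16.00) = 163.94 g/mol.
Convert: 333.0 kg = 333000 g.
n(CaCl2) = 333000 g / 110.98 g/mol = 3000.5 mol.
From the equation the CaCl2:Na3PO4 mole ratio is 3:2, so n(Na3PO4) = 3000.5 × 2/3 = 2000.4 mol.
Mass of Na3PO4 = 2000.4 mol × 163.94 g/mol = 327940 g.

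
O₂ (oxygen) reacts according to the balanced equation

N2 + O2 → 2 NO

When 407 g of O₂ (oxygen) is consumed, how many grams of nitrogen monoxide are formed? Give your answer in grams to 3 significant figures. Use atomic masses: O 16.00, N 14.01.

M(O2) = 2(16.00) = 32.00 g/mol.
M(NO) = 14.01 + 16.00 = 30.01 g/mol.
n(O2) = 407.0 g / 32.00 g/mol = 12.72 mol.
From the equation the O2:NO mole ratio is 1:2, so n(NO) = 12.72 × 2/1 = 25.44 mol.
Mass of NO = 25.44 mol × 30.01 g/mol = 763.4 g.

763 g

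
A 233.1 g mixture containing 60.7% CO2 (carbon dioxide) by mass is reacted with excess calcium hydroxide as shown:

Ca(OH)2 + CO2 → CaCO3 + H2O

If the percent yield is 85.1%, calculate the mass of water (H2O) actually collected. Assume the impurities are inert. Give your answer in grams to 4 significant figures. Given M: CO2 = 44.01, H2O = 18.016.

Pure CO2 available = 233.1 g × 0.607 = 141.49 g.
n(CO2) = 141.49 g / 44.01 g/mol = 3.2150 mol.
From the equation the CO2:H2O mole ratio is 1:1, so n(H2O) = 3.2150 × 1/1 = 3.2150 mol.
Mass of H2O = 3.2150 mol × 18.016 g/mol = 57.921 g.
Actual mass collected = 57.921 g × 0.851 = 49.291 g.

49.29 g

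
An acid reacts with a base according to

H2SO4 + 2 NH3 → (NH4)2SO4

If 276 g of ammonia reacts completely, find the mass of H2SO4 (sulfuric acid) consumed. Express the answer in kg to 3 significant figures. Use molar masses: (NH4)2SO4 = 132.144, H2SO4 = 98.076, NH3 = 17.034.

n(NH3) = 276.0 g / 17.034 g/mol = 16.20 mol.
From the equation the NH3:H2SO4 mole ratio is 2:1, so n(H2SO4) = 16.20 × 1/2 = 8.101 mol.
Mass of H2SO4 = 8.101 mol × 98.076 g/mol = 794.6 g.
Converting to kg: 794.6 g = 0.795 kg.

0.795 kg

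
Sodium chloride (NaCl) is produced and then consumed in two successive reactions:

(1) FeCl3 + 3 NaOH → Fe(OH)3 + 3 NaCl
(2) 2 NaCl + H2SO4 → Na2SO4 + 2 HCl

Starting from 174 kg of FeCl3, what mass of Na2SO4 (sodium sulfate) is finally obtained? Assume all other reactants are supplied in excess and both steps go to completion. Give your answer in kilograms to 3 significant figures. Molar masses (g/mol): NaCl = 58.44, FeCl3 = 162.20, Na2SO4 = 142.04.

174 kg = 174000 g.
n(FeCl3) = 174000 / 162.20 = 1073 mol.
Step 1 gives a 1:3 ratio of FeCl3 to NaCl, so n(NaCl) = 3218 mol.
In step 2 the NaCl:Na2SO4 ratio is 2:1, so n(Na2SO4) = 1609 mol.
Mass of Na2SO4 = 1609 × 142.04 = 228600 g = 229 kg.

229 kg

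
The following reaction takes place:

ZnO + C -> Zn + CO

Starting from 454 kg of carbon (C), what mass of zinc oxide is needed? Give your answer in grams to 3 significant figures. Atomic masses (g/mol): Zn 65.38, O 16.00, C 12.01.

M(C) = 12.01 g/mol.
M(ZnO) = 65.38 + 16.00 = 81.38 g/mol.
Convert: 454 kg = 454000 g.
n(C) = 454000 g / 12.01 g/mol = 37800 mol.
From the equation the C:ZnO mole ratio is 1:1, so n(ZnO) = 37800 × 1/1 = 37800 mol.
Mass of ZnO = 37800 mol × 81.38 g/mol = 3.076 × 10^6 g.

3080000 g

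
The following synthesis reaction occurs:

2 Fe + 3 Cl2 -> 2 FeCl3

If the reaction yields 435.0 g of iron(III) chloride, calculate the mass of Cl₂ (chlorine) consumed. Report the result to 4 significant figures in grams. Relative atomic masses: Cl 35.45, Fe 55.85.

285.2 g

M(FeCl3) = 55.85 + 3(35.45) = 162.20 g/mol.
M(Cl2) = 2(35.45) = 70.90 g/mol.
n(FeCl3) = 435.00 g / 162.20 g/mol = 2.6819 mol.
From the equation the FeCl3:Cl2 mole ratio is 2:3, so n(Cl2) = 2.6819 × 3/2 = 4.0228 mol.
Mass of Cl2 = 4.0228 mol × 70.90 g/mol = 285.22 g.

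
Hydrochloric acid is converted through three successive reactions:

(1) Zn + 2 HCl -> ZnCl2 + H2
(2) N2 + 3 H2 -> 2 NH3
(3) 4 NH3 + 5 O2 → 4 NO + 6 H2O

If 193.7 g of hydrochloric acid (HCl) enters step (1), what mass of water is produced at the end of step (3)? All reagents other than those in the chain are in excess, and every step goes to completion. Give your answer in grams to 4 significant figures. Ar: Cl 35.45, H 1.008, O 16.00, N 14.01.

47.86 g

M(HCl) = 1.008 + 35.45 = 36.458 g/mol.
M(H2O) = 2(1.008) + 16.00 = 18.016 g/mol.
n(HCl) = 193.7 / 36.458 = 5.3130 mol.
Reaction (1): HCl→H2 ratio 2:1 ⇒ n(H2) = 2.6565 mol.
Reaction (2): H2→NH3 ratio 3:2 ⇒ n(NH3) = 1.7710 mol.
Reaction (3): NH3→H2O ratio 4:6 ⇒ n(H2O) = 2.6565 mol.
Mass of H2O = 2.6565 × 18.016 = 47.859 g.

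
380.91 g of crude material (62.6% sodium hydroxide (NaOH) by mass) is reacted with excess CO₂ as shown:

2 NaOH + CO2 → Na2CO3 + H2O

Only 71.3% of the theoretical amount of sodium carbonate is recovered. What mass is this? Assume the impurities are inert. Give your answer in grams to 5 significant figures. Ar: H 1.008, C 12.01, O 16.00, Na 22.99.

Pure NaOH available = 380.91 g × 0.626 = 238.450 g.
M(NaOH) = 22.99 + 16.00 + 1.008 = 39.998 g/mol.
M(Na2CO3) = 2(22.99) + 12.01 + 3(16.00) = 105.99 g/mol.
n(NaOH) = 238.450 g / 39.998 g/mol = 5.96154 mol.
From the equation the NaOH:Na2CO3 mole ratio is 2:1, so n(Na2CO3) = 5.96154 × 1/2 = 2.98077 mol.
Mass of Na2CO3 = 2.98077 mol × 105.99 g/mol = 315.932 g.
Actual mass collected = 315.932 g × 0.713 = 225.259 g.

225.26 g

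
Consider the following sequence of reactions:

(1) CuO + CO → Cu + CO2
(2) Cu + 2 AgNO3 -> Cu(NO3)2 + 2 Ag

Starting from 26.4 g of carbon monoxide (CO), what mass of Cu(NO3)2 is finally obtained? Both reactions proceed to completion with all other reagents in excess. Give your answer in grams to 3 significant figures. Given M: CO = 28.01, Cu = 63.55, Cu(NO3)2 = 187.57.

n(CO) = 26.40 / 28.01 = 0.9425 mol.
Step 1 gives a 1:1 ratio of CO to Cu, so n(Cu) = 0.9425 mol.
In step 2 the Cu:Cu(NO3)2 ratio is 1:1, so n(Cu(NO3)2) = 0.9425 mol.
Mass of Cu(NO3)2 = 0.9425 × 187.57 = 176.8 g.

177 g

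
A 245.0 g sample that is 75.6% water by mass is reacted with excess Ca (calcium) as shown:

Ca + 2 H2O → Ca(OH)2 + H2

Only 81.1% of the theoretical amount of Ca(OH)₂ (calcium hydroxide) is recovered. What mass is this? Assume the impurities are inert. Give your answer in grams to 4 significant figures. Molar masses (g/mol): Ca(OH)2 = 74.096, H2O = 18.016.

308.9 g

Pure H2O available = 245.0 g × 0.756 = 185.22 g.
n(H2O) = 185.22 g / 18.016 g/mol = 10.281 mol.
From the equation the H2O:Ca(OH)2 mole ratio is 2:1, so n(Ca(OH)2) = 10.281 × 1/2 = 5.1404 mol.
Mass of Ca(OH)2 = 5.1404 mol × 74.096 g/mol = 380.89 g.
Actual mass collected = 380.89 g × 0.811 = 308.90 g.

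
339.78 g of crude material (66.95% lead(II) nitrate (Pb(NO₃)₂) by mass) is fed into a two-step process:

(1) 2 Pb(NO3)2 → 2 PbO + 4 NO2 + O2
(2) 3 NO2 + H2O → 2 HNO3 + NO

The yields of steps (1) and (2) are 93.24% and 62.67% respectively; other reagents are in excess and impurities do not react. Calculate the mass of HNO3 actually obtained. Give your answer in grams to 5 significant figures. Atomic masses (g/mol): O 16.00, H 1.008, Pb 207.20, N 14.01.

33.721 g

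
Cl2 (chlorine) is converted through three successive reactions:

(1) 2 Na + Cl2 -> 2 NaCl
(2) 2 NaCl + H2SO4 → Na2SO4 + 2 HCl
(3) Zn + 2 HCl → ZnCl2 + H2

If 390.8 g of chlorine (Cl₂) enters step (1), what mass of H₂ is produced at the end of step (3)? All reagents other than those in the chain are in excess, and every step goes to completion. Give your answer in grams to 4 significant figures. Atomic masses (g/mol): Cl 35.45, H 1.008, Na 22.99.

M(Cl2) = 2(35.45) = 70.90 g/mol.
M(H2) = 2(1.008) = 2.016 g/mol.
n(Cl2) = 390.8 / 70.90 = 5.5120 mol.
Reaction (1): Cl2→NaCl ratio 1:2 ⇒ n(NaCl) = 11.024 mol.
Reaction (2): NaCl→HCl ratio 2:2 ⇒ n(HCl) = 11.024 mol.
Reaction (3): HCl→H2 ratio 2:1 ⇒ n(H2) = 5.5120 mol.
Mass of H2 = 5.5120 × 2.016 = 11.112 g.

11.11 g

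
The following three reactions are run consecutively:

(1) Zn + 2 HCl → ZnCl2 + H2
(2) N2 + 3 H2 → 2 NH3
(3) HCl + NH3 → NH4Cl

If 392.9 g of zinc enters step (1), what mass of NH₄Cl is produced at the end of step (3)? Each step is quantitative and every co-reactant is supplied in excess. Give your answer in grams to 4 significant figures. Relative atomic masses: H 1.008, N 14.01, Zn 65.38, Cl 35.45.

214.3 g

M(Zn) = 65.38 g/mol.
M(NH4Cl) = 14.01 + 4(1.008) + 35.45 = 53.492 g/mol.
n(Zn) = 392.9 / 65.38 = 6.0095 mol.
Reaction (1): Zn→H2 ratio 1:1 ⇒ n(H2) = 6.0095 mol.
Reaction (2): H2→NH3 ratio 3:2 ⇒ n(NH3) = 4.0063 mol.
Reaction (3): NH3→NH4Cl ratio 1:1 ⇒ n(NH4Cl) = 4.0063 mol.
Mass of NH4Cl = 4.0063 × 53.492 = 214.31 g.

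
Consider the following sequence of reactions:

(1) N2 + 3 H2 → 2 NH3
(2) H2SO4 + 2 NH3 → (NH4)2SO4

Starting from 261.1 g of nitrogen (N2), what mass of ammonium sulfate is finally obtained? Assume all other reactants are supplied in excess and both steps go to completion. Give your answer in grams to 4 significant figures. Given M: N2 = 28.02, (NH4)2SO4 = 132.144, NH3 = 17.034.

1231 g

n(N2) = 261.10 / 28.02 = 9.3183 mol.
Step 1 gives a 1:2 ratio of N2 to NH3, so n(NH3) = 18.637 mol.
In step 2 the NH3:(NH4)2SO4 ratio is 2:1, so n((NH4)2SO4) = 9.3183 mol.
Mass of (NH4)2SO4 = 9.3183 × 132.144 = 1231.4 g.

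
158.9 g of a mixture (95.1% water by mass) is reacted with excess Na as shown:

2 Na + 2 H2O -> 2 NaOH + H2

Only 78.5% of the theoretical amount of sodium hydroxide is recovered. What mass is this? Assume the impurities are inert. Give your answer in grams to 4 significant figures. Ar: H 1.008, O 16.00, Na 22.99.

263.4 g

Pure H2O available = 158.9 g × 0.951 = 151.11 g.
M(H2O) = 2(1.008) + 16.00 = 18.016 g/mol.
M(NaOH) = 22.99 + 16.00 + 1.008 = 39.998 g/mol.
n(H2O) = 151.11 g / 18.016 g/mol = 8.3878 mol.
From the equation the H2O:NaOH mole ratio is 2:2, so n(NaOH) = 8.3878 × 2/2 = 8.3878 mol.
Mass of NaOH = 8.3878 mol × 39.998 g/mol = 335.49 g.
Actual mass collected = 335.49 g × 0.785 = 263.36 g.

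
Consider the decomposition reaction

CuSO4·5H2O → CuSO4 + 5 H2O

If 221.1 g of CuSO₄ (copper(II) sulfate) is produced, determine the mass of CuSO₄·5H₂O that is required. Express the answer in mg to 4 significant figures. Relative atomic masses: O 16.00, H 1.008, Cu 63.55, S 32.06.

345900 mg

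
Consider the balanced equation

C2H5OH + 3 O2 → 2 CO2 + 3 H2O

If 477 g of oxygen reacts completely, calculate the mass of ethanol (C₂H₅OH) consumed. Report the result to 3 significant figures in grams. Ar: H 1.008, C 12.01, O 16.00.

229 g

M(O2) = 2(16.00) = 32.00 g/mol.
M(C2H5OH) = 2(12.01) + 6(1.008) + 16.00 = 46.068 g/mol.
n(O2) = 477.0 g / 32.00 g/mol = 14.91 mol.
From the equation the O2:C2H5OH mole ratio is 3:1, so n(C2H5OH) = 14.91 × 1/3 = 4.969 mol.
Mass of C2H5OH = 4.969 mol × 46.068 g/mol = 228.9 g.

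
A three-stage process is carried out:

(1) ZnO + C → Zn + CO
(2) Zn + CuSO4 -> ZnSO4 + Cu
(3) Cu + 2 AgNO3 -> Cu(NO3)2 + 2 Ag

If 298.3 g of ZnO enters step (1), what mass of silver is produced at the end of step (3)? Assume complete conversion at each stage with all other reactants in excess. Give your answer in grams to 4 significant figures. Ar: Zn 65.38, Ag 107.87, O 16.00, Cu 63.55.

790.8 g

M(ZnO) = 65.38 + 16.00 = 81.38 g/mol.
M(Ag) = 107.87 g/mol.
n(ZnO) = 298.3 / 81.38 = 3.6655 mol.
Reaction (1): ZnO→Zn ratio 1:1 ⇒ n(Zn) = 3.6655 mol.
Reaction (2): Zn→Cu ratio 1:1 ⇒ n(Cu) = 3.6655 mol.
Reaction (3): Cu→Ag ratio 1:2 ⇒ n(Ag) = 7.3310 mol.
Mass of Ag = 7.3310 × 107.87 = 790.80 g.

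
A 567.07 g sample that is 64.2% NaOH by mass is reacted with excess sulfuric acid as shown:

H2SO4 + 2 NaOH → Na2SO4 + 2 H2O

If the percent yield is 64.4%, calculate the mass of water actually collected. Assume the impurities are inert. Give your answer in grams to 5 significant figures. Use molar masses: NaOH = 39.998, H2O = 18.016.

105.60 g

Pure NaOH available = 567.07 g × 0.642 = 364.059 g.
n(NaOH) = 364.059 g / 39.998 g/mol = 9.10193 mol.
From the equation the NaOH:H2O mole ratio is 2:2, so n(H2O) = 9.10193 × 2/2 = 9.10193 mol.
Mass of H2O = 9.10193 mol × 18.016 g/mol = 163.980 g.
Actual mass collected = 163.980 g × 0.644 = 105.603 g.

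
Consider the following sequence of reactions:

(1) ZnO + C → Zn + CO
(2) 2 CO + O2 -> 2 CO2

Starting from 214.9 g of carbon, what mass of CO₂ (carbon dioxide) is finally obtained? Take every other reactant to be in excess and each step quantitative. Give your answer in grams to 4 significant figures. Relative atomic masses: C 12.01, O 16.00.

M(C) = 12.01 g/mol.
M(CO2) = 12.01 + 2(16.00) = 44.01 g/mol.
n(C) = 214.90 / 12.01 = 17.893 mol.
Step 1 gives a 1:1 ratio of C to CO, so n(CO) = 17.893 mol.
In step 2 the CO:CO2 ratio is 2:2, so n(CO2) = 17.893 mol.
Mass of CO2 = 17.893 × 44.01 = 787.49 g.

787.5 g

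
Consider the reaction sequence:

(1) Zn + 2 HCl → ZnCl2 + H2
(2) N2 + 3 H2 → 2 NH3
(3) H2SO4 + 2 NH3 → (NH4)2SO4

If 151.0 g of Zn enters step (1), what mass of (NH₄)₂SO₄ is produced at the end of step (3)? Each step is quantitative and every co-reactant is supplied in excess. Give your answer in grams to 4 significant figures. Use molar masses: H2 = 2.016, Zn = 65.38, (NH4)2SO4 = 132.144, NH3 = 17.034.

101.7 g

n(Zn) = 151.0 / 65.38 = 2.3096 mol.
Reaction (1): Zn→H2 ratio 1:1 ⇒ n(H2) = 2.3096 mol.
Reaction (2): H2→NH3 ratio 3:2 ⇒ n(NH3) = 1.5397 mol.
Reaction (3): NH3→(NH4)2SO4 ratio 2:1 ⇒ n((NH4)2SO4) = 0.76986 mol.
Mass of (NH4)2SO4 = 0.76986 × 132.144 = 101.73 g.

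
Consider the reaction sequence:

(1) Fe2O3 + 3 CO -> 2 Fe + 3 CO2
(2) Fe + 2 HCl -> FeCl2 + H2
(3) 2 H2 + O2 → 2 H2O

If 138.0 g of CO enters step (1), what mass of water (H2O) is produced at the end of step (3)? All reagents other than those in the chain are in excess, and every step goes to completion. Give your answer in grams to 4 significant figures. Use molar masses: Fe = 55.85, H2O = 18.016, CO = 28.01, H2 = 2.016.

59.17 g

n(CO) = 138.0 / 28.01 = 4.9268 mol.
Reaction (1): CO→Fe ratio 3:2 ⇒ n(Fe) = 3.2845 mol.
Reaction (2): Fe→H2 ratio 1:1 ⇒ n(H2) = 3.2845 mol.
Reaction (3): H2→H2O ratio 2:2 ⇒ n(H2O) = 3.2845 mol.
Mass of H2O = 3.2845 × 18.016 = 59.174 g.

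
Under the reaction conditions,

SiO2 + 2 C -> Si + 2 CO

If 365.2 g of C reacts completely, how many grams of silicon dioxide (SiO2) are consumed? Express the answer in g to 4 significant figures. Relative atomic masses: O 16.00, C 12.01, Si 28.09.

913.6 g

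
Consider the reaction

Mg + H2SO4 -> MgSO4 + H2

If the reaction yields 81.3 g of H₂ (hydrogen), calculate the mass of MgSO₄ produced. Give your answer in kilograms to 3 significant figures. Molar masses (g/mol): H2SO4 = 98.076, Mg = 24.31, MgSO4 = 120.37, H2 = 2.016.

4.85 kg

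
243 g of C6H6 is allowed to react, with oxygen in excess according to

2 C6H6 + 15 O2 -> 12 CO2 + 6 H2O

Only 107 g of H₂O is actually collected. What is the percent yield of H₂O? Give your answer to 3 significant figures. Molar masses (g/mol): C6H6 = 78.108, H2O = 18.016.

63.6 %

n(C6H6) = 243.0 g / 78.108 g/mol = 3.111 mol.
From the equation the C6H6:H2O mole ratio is 2:6, so n(H2O) = 3.111 × 6/2 = 9.333 mol.
Mass of H2O = 9.333 mol × 18.016 g/mol = 168.1 g.
This is the theoretical yield. Percent yield = 107 g / 168.1 g × 100% = 63.63%.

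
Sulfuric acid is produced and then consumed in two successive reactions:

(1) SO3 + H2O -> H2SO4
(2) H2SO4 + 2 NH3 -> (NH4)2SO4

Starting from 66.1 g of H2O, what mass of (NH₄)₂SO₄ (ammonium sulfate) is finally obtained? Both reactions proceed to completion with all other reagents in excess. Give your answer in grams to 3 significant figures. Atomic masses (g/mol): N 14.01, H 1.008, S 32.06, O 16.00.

485 g

M(H2O) = 2(1.008) + 16.00 = 18.016 g/mol.
M((NH4)2SO4) = 2(14.01) + 8(1.008) + 32.06 + 4(16.00) = 132.144 g/mol.
n(H2O) = 66.10 / 18.016 = 3.669 mol.
Step 1 gives a 1:1 ratio of H2O to H2SO4, so n(H2SO4) = 3.669 mol.
In step 2 the H2SO4:(NH4)2SO4 ratio is 1:1, so n((NH4)2SO4) = 3.669 mol.
Mass of (NH4)2SO4 = 3.669 × 132.144 = 484.8 g.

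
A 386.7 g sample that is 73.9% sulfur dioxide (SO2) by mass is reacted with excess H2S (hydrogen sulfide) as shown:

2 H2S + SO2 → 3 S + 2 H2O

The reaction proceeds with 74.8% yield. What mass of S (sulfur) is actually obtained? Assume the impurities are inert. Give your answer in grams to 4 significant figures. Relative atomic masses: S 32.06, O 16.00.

320.9 g

Pure SO2 available = 386.7 g × 0.739 = 285.77 g.
M(SO2) = 32.06 + 2(16.00) = 64.06 g/mol.
M(S) = 32.06 g/mol.
n(SO2) = 285.77 g / 64.06 g/mol = 4.4610 mol.
From the equation the SO2:S mole ratio is 1:3, so n(S) = 4.4610 × 3/1 = 13.383 mol.
Mass of S = 13.383 mol × 32.06 g/mol = 429.06 g.
Actual mass collected = 429.06 g × 0.748 = 320.94 g.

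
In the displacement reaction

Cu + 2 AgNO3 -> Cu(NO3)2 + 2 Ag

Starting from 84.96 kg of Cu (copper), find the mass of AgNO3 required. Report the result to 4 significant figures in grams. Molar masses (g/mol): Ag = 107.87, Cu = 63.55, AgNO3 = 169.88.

Convert: 84.96 kg = 84960 g.
n(Cu) = 84960 g / 63.55 g/mol = 1336.9 mol.
From the equation the Cu:AgNO3 mole ratio is 1:2, so n(AgNO3) = 1336.9 × 2/1 = 2673.8 mol.
Mass of AgNO3 = 2673.8 mol × 169.88 g/mol = 454230 g.

454200 g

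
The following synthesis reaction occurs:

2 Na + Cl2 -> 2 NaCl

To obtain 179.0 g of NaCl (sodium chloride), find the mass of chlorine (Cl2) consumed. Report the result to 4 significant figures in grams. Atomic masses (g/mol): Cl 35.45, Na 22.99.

108.6 g

M(NaCl) = 22.99 + 35.45 = 58.44 g/mol.
M(Cl2) = 2(35.45) = 70.90 g/mol.
n(NaCl) = 179.00 g / 58.44 g/mol = 3.0630 mol.
From the equation the NaCl:Cl2 mole ratio is 2:1, so n(Cl2) = 3.0630 × 1/2 = 1.5315 mol.
Mass of Cl2 = 1.5315 mol × 70.90 g/mol = 108.58 g.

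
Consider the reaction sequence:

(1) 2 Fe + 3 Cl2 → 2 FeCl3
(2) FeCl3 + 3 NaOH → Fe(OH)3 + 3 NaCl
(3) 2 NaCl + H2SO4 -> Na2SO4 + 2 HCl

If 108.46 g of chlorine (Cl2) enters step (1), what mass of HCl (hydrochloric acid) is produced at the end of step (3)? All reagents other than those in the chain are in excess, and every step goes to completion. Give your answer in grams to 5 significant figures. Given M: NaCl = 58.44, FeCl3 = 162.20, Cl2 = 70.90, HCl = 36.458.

111.54 g

n(Cl2) = 108.46 / 70.90 = 1.52976 mol.
Reaction (1): Cl2→FeCl3 ratio 3:2 ⇒ n(FeCl3) = 1.01984 mol.
Reaction (2): FeCl3→NaCl ratio 1:3 ⇒ n(NaCl) = 3.05952 mol.
Reaction (3): NaCl→HCl ratio 2:2 ⇒ n(HCl) = 3.05952 mol.
Mass of HCl = 3.05952 × 36.458 = 111.544 g.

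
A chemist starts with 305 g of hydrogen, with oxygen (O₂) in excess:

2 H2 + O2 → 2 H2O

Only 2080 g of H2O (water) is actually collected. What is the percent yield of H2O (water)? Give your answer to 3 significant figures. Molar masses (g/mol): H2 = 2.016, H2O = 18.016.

76.3 %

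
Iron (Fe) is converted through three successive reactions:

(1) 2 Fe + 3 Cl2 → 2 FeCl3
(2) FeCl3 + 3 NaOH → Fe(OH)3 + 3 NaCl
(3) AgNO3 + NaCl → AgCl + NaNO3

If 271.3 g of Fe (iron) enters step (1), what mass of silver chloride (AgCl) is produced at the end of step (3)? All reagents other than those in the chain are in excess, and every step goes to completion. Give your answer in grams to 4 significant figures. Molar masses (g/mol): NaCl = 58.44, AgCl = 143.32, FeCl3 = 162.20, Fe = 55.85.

n(Fe) = 271.3 / 55.85 = 4.8577 mol.
Reaction (1): Fe→FeCl3 ratio 2:2 ⇒ n(FeCl3) = 4.8577 mol.
Reaction (2): FeCl3→NaCl ratio 1:3 ⇒ n(NaCl) = 14.573 mol.
Reaction (3): NaCl→AgCl ratio 1:1 ⇒ n(AgCl) = 14.573 mol.
Mass of AgCl = 14.573 × 143.32 = 2088.6 g.

2089 g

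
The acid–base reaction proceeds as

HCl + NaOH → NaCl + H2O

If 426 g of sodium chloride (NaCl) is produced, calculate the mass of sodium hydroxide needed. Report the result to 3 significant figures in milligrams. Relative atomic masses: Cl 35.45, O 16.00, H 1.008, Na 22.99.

M(NaCl) = 22.99 + 35.45 = 58.44 g/mol.
M(NaOH) = 22.99 + 16.00 + 1.008 = 39.998 g/mol.
n(NaCl) = 426.0 g / 58.44 g/mol = 7.290 mol.
From the equation the NaCl:NaOH mole ratio is 1:1, so n(NaOH) = 7.290 × 1/1 = 7.290 mol.
Mass of NaOH = 7.290 mol × 39.998 g/mol = 291.6 g.
Converting to mg: 291.6 g = 292000 mg.

292000 mg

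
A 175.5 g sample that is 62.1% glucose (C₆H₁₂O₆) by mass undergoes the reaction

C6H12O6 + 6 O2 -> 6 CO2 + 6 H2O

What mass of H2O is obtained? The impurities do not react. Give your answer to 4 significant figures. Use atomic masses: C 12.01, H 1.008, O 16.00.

65.39 g

Mass of pure C6H12O6 = 175.5 g × 0.621 = 108.99 g.
M(C6H12O6) = 6(12.01) + 12(1.008) + 6(16.00) = 180.156 g/mol.
M(H2O) = 2(1.008) + 16.00 = 18.016 g/mol.
n(C6H12O6) = 108.99 g / 180.156 g/mol = 0.60495 mol.
From the equation the C6H12O6:H2O mole ratio is 1:6, so n(H2O) = 0.60495 × 6/1 = 3.6297 mol.
Mass of H2O = 3.6297 mol × 18.016 g/mol = 65.393 g.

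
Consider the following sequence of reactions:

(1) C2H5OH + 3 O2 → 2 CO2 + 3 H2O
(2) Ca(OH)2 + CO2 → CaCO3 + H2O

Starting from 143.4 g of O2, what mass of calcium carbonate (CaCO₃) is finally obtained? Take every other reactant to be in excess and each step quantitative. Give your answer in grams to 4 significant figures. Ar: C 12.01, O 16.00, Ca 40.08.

M(O2) = 2(16.00) = 32.00 g/mol.
M(CaCO3) = 40.08 + 12.01 + 3(16.00) = 100.09 g/mol.
n(O2) = 143.40 / 32.00 = 4.4813 mol.
Step 1 gives a 3:2 ratio of O2 to CO2, so n(CO2) = 2.9875 mol.
In step 2 the CO2:CaCO3 ratio is 1:1, so n(CaCO3) = 2.9875 mol.
Mass of CaCO3 = 2.9875 × 100.09 = 299.02 g.

299.0 g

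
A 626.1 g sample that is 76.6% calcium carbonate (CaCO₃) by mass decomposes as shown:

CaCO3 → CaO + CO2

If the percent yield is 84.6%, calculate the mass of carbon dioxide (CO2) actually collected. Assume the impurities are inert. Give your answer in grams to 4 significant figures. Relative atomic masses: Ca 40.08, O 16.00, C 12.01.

Pure CaCO3 available = 626.1 g × 0.766 = 479.59 g.
M(CaCO3) = 40.08 + 12.01 + 3(16.00) = 100.09 g/mol.
M(CO2) = 12.01 + 2(16.00) = 44.01 g/mol.
n(CaCO3) = 479.59 g / 100.09 g/mol = 4.7916 mol.
From the equation the CaCO3:CO2 mole ratio is 1:1, so n(CO2) = 4.7916 × 1/1 = 4.7916 mol.
Mass of CO2 = 4.7916 mol × 44.01 g/mol = 210.88 g.
Actual mass collected = 210.88 g × 0.846 = 178.40 g.

178.4 g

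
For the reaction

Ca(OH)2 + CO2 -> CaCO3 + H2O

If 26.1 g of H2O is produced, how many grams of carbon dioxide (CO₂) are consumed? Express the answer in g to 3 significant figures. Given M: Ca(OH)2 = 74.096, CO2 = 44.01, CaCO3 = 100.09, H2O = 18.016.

n(H2O) = 26.10 g / 18.016 g/mol = 1.449 mol.
From the equation the H2O:CO2 mole ratio is 1:1, so n(CO2) = 1.449 × 1/1 = 1.449 mol.
Mass of CO2 = 1.449 mol × 44.01 g/mol = 63.76 g.

63.8 g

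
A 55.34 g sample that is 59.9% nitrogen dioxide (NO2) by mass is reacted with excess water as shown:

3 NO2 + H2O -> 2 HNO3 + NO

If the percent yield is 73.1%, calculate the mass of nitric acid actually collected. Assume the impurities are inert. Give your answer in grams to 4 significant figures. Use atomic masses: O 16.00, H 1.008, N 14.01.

Pure NO2 available = 55.34 g × 0.599 = 33.149 g.
M(NO2) = 14.01 + 2(16.00) = 46.01 g/mol.
M(HNO3) = 1.008 + 14.01 + 3(16.00) = 63.018 g/mol.
n(NO2) = 33.149 g / 46.01 g/mol = 0.72047 mol.
From the equation the NO2:HNO3 mole ratio is 3:2, so n(HNO3) = 0.72047 × 2/3 = 0.48031 mol.
Mass of HNO3 = 0.48031 mol × 63.018 g/mol = 30.268 g.
Actual mass collected = 30.268 g × 0.731 = 22.126 g.

22.13 g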